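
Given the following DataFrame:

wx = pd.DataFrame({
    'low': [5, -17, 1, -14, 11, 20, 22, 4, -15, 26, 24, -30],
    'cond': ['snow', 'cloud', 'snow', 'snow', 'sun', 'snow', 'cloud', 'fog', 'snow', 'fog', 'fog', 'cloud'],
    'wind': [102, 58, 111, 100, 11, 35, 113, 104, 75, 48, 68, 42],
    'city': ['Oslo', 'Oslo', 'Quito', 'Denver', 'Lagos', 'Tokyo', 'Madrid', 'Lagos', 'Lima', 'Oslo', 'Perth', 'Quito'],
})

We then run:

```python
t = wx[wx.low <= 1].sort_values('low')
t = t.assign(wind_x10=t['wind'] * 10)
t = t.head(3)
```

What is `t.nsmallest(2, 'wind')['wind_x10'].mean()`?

filter rows where low <= 1:
    low   cond  wind    city
1   -17  cloud    58    Oslo
2     1   snow   111   Quito
3   -14   snow   100  Denver
8   -15   snow    75    Lima
11  -30  cloud    42   Quito
sort by low:
    low   cond  wind    city
11  -30  cloud    42   Quito
1   -17  cloud    58    Oslo
8   -15   snow    75    Lima
3   -14   snow   100  Denver
2     1   snow   111   Quito
add column wind_x10 = t['wind'] * 10:
    low   cond  wind    city  wind_x10
11  -30  cloud    42   Quito       420
1   -17  cloud    58    Oslo       580
8   -15   snow    75    Lima       750
3   -14   snow   100  Denver      1000
2     1   snow   111   Quito      1110
take first 3 rows:
    low   cond  wind   city  wind_x10
11  -30  cloud    42  Quito       420
1   -17  cloud    58   Oslo       580
8   -15   snow    75   Lima       750
take 2 rows with smallest wind:
    low   cond  wind   city  wind_x10
11  -30  cloud    42  Quito       420
1   -17  cloud    58   Oslo       580
Finally, mean of column 'wind_x10' = 500.0.

500.0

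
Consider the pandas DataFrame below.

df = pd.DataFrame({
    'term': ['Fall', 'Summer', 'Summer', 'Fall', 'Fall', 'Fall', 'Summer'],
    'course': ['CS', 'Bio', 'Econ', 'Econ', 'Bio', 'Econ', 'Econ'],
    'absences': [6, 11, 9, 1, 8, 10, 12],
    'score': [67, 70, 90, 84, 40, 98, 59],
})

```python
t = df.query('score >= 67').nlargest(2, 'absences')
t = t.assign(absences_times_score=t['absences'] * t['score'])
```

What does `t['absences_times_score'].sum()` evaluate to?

filter rows where score >= 67:
     term course  absences  score
0    Fall     CS         6     67
1  Summer    Bio        11     70
2  Summer   Econ         9     90
3    Fall   Econ         1     84
5    Fall   Econ        10     98
take 2 rows with largest absences:
     term course  absences  score
1  Summer    Bio        11     70
5    Fall   Econ        10     98
add column absences_times_score = t['absences'] * t['score']:
     term course  absences  score  absences_times_score
1  Summer    Bio        11     70                   770
5    Fall   Econ        10     98                   980
sum of column 'absences_times_score' → 1750

1750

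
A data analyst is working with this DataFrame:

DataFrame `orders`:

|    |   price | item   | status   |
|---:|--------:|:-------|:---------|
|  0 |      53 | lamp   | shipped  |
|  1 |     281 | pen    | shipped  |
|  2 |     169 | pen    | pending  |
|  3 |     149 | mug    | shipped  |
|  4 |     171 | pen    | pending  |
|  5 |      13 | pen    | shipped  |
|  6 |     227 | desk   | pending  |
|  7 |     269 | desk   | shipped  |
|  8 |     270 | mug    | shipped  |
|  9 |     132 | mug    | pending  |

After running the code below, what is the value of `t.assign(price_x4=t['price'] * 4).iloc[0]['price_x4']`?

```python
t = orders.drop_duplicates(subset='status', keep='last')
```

1080

drop duplicate status (keep=last):
   price item   status
8    270  mug  shipped
9    132  mug  pending
add column price_x4 = t['price'] * 4:
   price item   status  price_x4
8    270  mug  shipped      1080
9    132  mug  pending       528
Hence 1080.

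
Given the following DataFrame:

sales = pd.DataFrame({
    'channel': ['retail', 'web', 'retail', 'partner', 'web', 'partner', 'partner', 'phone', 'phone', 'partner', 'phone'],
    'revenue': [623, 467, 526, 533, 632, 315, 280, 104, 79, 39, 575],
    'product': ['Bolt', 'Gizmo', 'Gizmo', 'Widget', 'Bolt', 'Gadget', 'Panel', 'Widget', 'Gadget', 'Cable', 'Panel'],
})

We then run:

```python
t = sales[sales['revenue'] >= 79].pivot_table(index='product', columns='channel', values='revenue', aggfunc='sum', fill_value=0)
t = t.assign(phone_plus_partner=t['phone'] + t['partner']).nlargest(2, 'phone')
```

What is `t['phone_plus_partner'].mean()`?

filter rows where revenue >= 79:
    channel  revenue product
0    retail      623    Bolt
1       web      467   Gizmo
2    retail      526   Gizmo
3   partner      533  Widget
4       web      632    Bolt
5   partner      315  Gadget
6   partner      280   Panel
7     phone      104  Widget
8     phone       79  Gadget
10    phone      575   Panel
pivot: rows=product, cols=channel, sum(revenue):
channel  partner  phone  retail  web
product                             
Bolt           0      0     623  632
Gadget       315     79       0    0
Gizmo          0      0     526  467
Panel        280    575       0    0
Widget       533    104       0    0
add column phone_plus_partner = t['phone'] + t['partner']:
channel  partner  phone  retail  web  phone_plus_partner
product                                                 
Bolt           0      0     623  632                   0
Gadget       315     79       0    0                 394
Gizmo          0      0     526  467                   0
Panel        280    575       0    0                 855
Widget       533    104       0    0                 637
take 2 rows with largest phone:
channel  partner  phone  retail  web  phone_plus_partner
product                                                 
Panel        280    575       0    0                 855
Widget       533    104       0    0                 637
The mean of column 'phone_plus_partner' is 746.0.

746.0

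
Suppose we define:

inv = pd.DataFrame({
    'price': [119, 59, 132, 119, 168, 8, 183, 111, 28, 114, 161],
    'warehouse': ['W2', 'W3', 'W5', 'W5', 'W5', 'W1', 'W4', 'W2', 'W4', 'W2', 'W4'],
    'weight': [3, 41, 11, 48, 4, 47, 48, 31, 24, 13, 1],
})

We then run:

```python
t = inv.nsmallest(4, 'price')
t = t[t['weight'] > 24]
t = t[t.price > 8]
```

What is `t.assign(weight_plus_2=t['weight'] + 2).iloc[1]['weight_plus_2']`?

take 4 rows with smallest price:
   price warehouse  weight
5      8        W1      47
8     28        W4      24
1     59        W3      41
7    111        W2      31
filter rows where weight > 24:
   price warehouse  weight
5      8        W1      47
1     59        W3      41
7    111        W2      31
filter rows where price > 8:
   price warehouse  weight
1     59        W3      41
7    111        W2      31
add column weight_plus_2 = t['weight'] + 2:
   price warehouse  weight  weight_plus_2
1     59        W3      41             43
7    111        W2      31             33

33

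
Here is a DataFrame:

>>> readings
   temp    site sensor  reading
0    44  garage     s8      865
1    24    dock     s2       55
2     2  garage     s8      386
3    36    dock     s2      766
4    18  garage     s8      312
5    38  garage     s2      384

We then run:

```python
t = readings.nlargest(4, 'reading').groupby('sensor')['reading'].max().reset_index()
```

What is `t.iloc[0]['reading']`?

766

take 4 rows with largest reading:
   temp    site sensor  reading
0    44  garage     s8      865
3    36    dock     s2      766
2     2  garage     s8      386
5    38  garage     s2      384
group by sensor, max of reading:
sensor
s2    766
s8    865
Name: reading, dtype: int64
reset_index():
  sensor  reading
0     s2      766
1     s8      865
value at position 0, column 'reading' → 766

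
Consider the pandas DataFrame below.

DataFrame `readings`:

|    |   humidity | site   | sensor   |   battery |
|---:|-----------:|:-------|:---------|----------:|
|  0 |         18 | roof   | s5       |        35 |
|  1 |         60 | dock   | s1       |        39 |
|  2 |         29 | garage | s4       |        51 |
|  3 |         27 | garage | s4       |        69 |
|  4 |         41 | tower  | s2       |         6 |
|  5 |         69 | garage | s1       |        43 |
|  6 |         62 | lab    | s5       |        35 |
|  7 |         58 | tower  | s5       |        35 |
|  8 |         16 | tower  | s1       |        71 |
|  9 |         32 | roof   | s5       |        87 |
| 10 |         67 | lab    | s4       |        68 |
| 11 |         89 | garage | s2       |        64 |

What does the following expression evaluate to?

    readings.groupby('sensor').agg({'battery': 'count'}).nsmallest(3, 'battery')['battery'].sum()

8

group by sensor, count of battery:
        battery
sensor         
s1            3
s2            2
s4            3
s5            4
take 3 rows with smallest battery:
        battery
sensor         
s2            2
s1            3
s4            3
The sum of column 'battery' is 8.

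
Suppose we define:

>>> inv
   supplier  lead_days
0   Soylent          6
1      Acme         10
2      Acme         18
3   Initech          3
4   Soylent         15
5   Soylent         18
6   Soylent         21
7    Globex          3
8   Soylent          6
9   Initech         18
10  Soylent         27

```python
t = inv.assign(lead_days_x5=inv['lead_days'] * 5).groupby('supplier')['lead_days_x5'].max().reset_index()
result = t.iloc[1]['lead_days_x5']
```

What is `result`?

15

add column lead_days_x5 = inv['lead_days'] * 5:
   supplier  lead_days  lead_days_x5
0   Soylent          6            30
1      Acme         10            50
2      Acme         18            90
3   Initech          3            15
4   Soylent         15            75
5   Soylent         18            90
6   Soylent         21           105
7    Globex          3            15
8   Soylent          6            30
9   Initech         18            90
10  Soylent         27           135
group by supplier, max of lead_days_x5:
supplier
Acme        90
Globex      15
Initech     90
Soylent    135
Name: lead_days_x5, dtype: int64
reset_index():
  supplier  lead_days_x5
0     Acme            90
1   Globex            15
2  Initech            90
3  Soylent           135
Reading off the value at position 1, column 'lead_days_x5', we get 15.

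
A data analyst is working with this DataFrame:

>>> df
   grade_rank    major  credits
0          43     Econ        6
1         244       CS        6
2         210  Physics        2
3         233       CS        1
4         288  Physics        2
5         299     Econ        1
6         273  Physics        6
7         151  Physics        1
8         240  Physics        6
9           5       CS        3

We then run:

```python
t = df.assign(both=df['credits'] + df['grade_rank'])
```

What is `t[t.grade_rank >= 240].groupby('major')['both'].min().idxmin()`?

add column both = df['credits'] + df['grade_rank']:
   grade_rank    major  credits  both
0          43     Econ        6    49
1         244       CS        6   250
2         210  Physics        2   212
3         233       CS        1   234
4         288  Physics        2   290
5         299     Econ        1   300
6         273  Physics        6   279
7         151  Physics        1   152
8         240  Physics        6   246
9           5       CS        3     8
filter rows where grade_rank >= 240:
   grade_rank    major  credits  both
1         244       CS        6   250
4         288  Physics        2   290
5         299     Econ        1   300
6         273  Physics        6   279
8         240  Physics        6   246
group by major, min of both:
major
CS         250
Econ       300
Physics    246
Name: both, dtype: int64
Finally, label with the smallest value = Physics.

Physics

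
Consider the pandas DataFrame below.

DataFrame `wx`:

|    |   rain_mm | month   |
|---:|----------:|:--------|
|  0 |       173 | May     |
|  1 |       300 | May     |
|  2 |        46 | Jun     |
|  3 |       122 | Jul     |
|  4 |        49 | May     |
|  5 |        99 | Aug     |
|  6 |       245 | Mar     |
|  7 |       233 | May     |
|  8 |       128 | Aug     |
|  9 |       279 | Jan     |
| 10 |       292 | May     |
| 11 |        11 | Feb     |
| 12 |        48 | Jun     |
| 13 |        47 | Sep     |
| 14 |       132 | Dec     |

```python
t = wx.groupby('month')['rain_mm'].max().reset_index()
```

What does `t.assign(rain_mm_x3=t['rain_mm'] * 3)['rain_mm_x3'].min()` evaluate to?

33

group by month, max of rain_mm:
month
Aug    128
Dec    132
Feb     11
Jan    279
Jul    122
Jun     48
Mar    245
May    300
Sep     47
Name: rain_mm, dtype: int64
reset_index():
  month  rain_mm
0   Aug      128
1   Dec      132
2   Feb       11
3   Jan      279
4   Jul      122
5   Jun       48
6   Mar      245
7   May      300
8   Sep       47
add column rain_mm_x3 = t['rain_mm'] * 3:
  month  rain_mm  rain_mm_x3
0   Aug      128         384
1   Dec      132         396
2   Feb       11          33
3   Jan      279         837
4   Jul      122         366
5   Jun       48         144
6   Mar      245         735
7   May      300         900
8   Sep       47         141
Then the min of column 'rain_mm_x3': 33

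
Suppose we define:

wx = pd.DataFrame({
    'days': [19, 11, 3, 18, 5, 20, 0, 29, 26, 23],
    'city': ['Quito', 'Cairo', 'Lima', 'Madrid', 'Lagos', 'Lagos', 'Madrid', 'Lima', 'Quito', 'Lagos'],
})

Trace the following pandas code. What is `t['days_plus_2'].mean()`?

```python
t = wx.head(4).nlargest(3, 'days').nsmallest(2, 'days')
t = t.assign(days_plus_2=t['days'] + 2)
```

take first 4 rows:
   days    city
0    19   Quito
1    11   Cairo
2     3    Lima
3    18  Madrid
take 3 rows with largest days:
   days    city
0    19   Quito
3    18  Madrid
1    11   Cairo
take 2 rows with smallest days:
   days    city
1    11   Cairo
3    18  Madrid
add column days_plus_2 = t['days'] + 2:
   days    city  days_plus_2
1    11   Cairo           13
3    18  Madrid           20

16.5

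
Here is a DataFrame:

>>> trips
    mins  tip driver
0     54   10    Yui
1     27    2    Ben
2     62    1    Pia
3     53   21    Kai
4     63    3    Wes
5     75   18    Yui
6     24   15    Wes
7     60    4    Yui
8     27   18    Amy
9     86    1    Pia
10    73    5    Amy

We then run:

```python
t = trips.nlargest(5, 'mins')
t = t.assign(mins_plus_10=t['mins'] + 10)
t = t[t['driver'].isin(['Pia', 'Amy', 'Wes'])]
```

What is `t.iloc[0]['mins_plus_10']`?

take 5 rows with largest mins:
    mins  tip driver
9     86    1    Pia
5     75   18    Yui
10    73    5    Amy
4     63    3    Wes
2     62    1    Pia
add column mins_plus_10 = t['mins'] + 10:
    mins  tip driver  mins_plus_10
9     86    1    Pia            96
5     75   18    Yui            85
10    73    5    Amy            83
4     63    3    Wes            73
2     62    1    Pia            72
filter rows where driver in ['Pia', 'Amy', 'Wes']:
    mins  tip driver  mins_plus_10
9     86    1    Pia            96
10    73    5    Amy            83
4     63    3    Wes            73
2     62    1    Pia            72
So iloc[0]['mins_plus_10'] = 96.

96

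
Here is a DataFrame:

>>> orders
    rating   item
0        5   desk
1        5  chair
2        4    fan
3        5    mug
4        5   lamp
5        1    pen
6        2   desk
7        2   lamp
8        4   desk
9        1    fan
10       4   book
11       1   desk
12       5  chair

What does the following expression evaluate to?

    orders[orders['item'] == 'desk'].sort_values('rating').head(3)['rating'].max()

filter rows where item == 'desk':
    rating  item
0        5  desk
6        2  desk
8        4  desk
11       1  desk
sort by rating:
    rating  item
11       1  desk
6        2  desk
8        4  desk
0        5  desk
take first 3 rows:
    rating  item
11       1  desk
6        2  desk
8        4  desk
Hence 4.

4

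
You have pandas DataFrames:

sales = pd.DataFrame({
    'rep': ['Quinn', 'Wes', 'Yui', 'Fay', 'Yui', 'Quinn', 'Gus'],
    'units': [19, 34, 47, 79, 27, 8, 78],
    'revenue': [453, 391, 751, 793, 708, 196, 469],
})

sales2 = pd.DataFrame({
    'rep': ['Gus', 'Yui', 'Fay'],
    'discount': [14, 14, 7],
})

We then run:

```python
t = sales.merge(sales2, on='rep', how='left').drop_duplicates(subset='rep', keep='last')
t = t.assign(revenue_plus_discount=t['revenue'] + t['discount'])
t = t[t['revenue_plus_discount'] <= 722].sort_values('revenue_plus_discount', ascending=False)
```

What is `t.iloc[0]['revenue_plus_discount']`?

merge on 'rep' (how='left') → 7 rows:
     rep  units  revenue  discount
0  Quinn     19      453       NaN
1    Wes     34      391       NaN
2    Yui     47      751      14.0
3    Fay     79      793       7.0
4    Yui     27      708      14.0
5  Quinn      8      196       NaN
6    Gus     78      469      14.0
drop duplicate rep (keep=last):
     rep  units  revenue  discount
1    Wes     34      391       NaN
3    Fay     79      793       7.0
4    Yui     27      708      14.0
5  Quinn      8      196       NaN
6    Gus     78      469      14.0
add column revenue_plus_discount = t['revenue'] + t['discount']:
     rep  units  revenue  discount  revenue_plus_discount
1    Wes     34      391       NaN                    NaN
3    Fay     79      793       7.0                  800.0
4    Yui     27      708      14.0                  722.0
5  Quinn      8      196       NaN                    NaN
6    Gus     78      469      14.0                  483.0
filter rows where revenue_plus_discount <= 722:
   rep  units  revenue  discount  revenue_plus_discount
4  Yui     27      708      14.0                  722.0
6  Gus     78      469      14.0                  483.0
sort by revenue_plus_discount descending:
   rep  units  revenue  discount  revenue_plus_discount
4  Yui     27      708      14.0                  722.0
6  Gus     78      469      14.0                  483.0

722.0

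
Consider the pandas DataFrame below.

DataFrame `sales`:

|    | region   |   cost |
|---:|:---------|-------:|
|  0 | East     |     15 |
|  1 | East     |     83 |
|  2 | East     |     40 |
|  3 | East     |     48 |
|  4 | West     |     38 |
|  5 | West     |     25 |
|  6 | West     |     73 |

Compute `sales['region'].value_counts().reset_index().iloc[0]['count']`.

value_counts of region:
region
East    4
West    3
Name: count, dtype: int64
reset_index():
  region  count
0   East      4
1   West      3
Then the value at position 0, column 'count': 4

4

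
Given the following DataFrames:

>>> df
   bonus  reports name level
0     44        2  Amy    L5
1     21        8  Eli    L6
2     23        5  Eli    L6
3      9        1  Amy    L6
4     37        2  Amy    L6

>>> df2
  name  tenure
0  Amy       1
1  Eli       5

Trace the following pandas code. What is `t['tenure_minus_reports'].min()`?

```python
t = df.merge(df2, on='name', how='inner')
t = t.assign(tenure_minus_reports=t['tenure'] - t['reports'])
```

merge on 'name' (how='inner') → 5 rows:
   bonus  reports name level  tenure
0     44        2  Amy    L5       1
1     21        8  Eli    L6       5
2     23        5  Eli    L6       5
3      9        1  Amy    L6       1
4     37        2  Amy    L6       1
add column tenure_minus_reports = t['tenure'] - t['reports']:
   bonus  reports name level  tenure  tenure_minus_reports
0     44        2  Amy    L5       1                    -1
1     21        8  Eli    L6       5                    -3
2     23        5  Eli    L6       5                     0
3      9        1  Amy    L6       1                     0
4     37        2  Amy    L6       1                    -1

-3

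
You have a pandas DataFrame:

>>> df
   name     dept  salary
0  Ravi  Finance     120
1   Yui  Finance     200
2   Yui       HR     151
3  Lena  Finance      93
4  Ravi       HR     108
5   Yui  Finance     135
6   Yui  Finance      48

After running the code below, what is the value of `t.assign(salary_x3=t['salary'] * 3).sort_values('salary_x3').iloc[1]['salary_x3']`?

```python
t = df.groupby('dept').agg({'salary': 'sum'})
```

1788

group by dept, sum of salary:
         salary
dept           
Finance     596
HR          259
add column salary_x3 = t['salary'] * 3:
         salary  salary_x3
dept                      
Finance     596       1788
HR          259        777
sort by salary_x3:
         salary  salary_x3
dept                      
HR          259        777
Finance     596       1788
Finally, value at position 1, column 'salary_x3' = 1788.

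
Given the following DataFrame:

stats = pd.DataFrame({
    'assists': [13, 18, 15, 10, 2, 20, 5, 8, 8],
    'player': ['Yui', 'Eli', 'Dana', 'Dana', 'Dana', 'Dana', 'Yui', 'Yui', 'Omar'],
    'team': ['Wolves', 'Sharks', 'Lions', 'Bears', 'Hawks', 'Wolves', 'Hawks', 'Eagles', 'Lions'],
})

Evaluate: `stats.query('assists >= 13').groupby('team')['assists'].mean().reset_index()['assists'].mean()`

filter rows where assists >= 13:
   assists player    team
0       13    Yui  Wolves
1       18    Eli  Sharks
2       15   Dana   Lions
5       20   Dana  Wolves
group by team, mean of assists:
team
Lions     15.0
Sharks    18.0
Wolves    16.5
Name: assists, dtype: float64
reset_index():
     team  assists
0   Lions     15.0
1  Sharks     18.0
2  Wolves     16.5
Reading off the mean of column 'assists', we get 16.5.

16.5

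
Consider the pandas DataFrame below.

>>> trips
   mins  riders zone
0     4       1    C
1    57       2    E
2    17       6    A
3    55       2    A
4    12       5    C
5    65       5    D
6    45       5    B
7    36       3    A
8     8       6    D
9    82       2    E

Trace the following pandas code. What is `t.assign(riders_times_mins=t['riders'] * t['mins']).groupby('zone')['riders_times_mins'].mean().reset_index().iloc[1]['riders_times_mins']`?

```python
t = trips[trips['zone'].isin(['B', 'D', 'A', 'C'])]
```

filter rows where zone in ['B', 'D', 'A', 'C']:
   mins  riders zone
0     4       1    C
2    17       6    A
3    55       2    A
4    12       5    C
5    65       5    D
6    45       5    B
7    36       3    A
8     8       6    D
add column riders_times_mins = t['riders'] * t['mins']:
   mins  riders zone  riders_times_mins
0     4       1    C                  4
2    17       6    A                102
3    55       2    A                110
4    12       5    C                 60
5    65       5    D                325
6    45       5    B                225
7    36       3    A                108
8     8       6    D                 48
group by zone, mean of riders_times_mins:
zone
A    106.666667
B    225.000000
C     32.000000
D    186.500000
Name: riders_times_mins, dtype: float64
reset_index():
  zone  riders_times_mins
0    A         106.666667
1    B         225.000000
2    C          32.000000
3    D         186.500000
value at position 1, column 'riders_times_mins' → 225.0

225.0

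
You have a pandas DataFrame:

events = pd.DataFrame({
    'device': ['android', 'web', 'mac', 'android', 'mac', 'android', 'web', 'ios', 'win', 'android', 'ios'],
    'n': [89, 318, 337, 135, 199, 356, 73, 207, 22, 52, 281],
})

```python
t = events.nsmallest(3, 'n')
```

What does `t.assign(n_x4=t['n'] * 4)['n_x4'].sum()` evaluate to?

588

take 3 rows with smallest n:
    device   n
8      win  22
9  android  52
6      web  73
add column n_x4 = t['n'] * 4:
    device   n  n_x4
8      win  22    88
9  android  52   208
6      web  73   292
Then the sum of column 'n_x4': 588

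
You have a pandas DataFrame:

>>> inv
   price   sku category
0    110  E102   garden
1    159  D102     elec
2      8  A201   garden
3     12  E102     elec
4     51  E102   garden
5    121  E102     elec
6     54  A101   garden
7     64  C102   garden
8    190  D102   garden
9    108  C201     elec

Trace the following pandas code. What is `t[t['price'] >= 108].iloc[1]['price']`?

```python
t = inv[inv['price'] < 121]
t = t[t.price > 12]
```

108

filter rows where price < 121:
   price   sku category
0    110  E102   garden
2      8  A201   garden
3     12  E102     elec
4     51  E102   garden
6     54  A101   garden
7     64  C102   garden
9    108  C201     elec
filter rows where price > 12:
   price   sku category
0    110  E102   garden
4     51  E102   garden
6     54  A101   garden
7     64  C102   garden
9    108  C201     elec
filter rows where price >= 108:
   price   sku category
0    110  E102   garden
9    108  C201     elec
Taking the value at position 1, column 'price' gives 108.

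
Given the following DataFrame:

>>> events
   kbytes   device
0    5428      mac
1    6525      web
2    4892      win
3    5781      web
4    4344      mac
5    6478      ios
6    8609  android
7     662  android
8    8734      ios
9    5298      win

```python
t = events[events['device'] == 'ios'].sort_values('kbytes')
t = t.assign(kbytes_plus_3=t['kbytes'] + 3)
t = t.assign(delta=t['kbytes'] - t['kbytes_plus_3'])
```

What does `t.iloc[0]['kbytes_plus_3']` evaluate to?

6481

filter rows where device == 'ios':
   kbytes device
5    6478    ios
8    8734    ios
sort by kbytes:
   kbytes device
5    6478    ios
8    8734    ios
add column kbytes_plus_3 = t['kbytes'] + 3:
   kbytes device  kbytes_plus_3
5    6478    ios           6481
8    8734    ios           8737
add column delta = t['kbytes'] - t['kbytes_plus_3']:
   kbytes device  kbytes_plus_3  delta
5    6478    ios           6481     -3
8    8734    ios           8737     -3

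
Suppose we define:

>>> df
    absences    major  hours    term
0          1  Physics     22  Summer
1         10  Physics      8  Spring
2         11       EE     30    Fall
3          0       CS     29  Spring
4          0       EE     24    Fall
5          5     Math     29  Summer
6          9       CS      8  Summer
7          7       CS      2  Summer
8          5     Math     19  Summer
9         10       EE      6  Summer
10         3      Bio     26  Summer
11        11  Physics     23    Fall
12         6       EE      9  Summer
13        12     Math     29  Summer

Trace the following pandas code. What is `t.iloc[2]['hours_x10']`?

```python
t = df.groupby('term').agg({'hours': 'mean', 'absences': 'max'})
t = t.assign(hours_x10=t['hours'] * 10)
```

166.666666667

group by term: mean(hours), max(absences):
            hours  absences
term                       
Fall    25.666667        11
Spring  18.500000        10
Summer  16.666667        12
add column hours_x10 = t['hours'] * 10:
            hours  absences   hours_x10
term                                   
Fall    25.666667        11  256.666667
Spring  18.500000        10  185.000000
Summer  16.666667        12  166.666667
Then the value at position 2, column 'hours_x10': 166.666666667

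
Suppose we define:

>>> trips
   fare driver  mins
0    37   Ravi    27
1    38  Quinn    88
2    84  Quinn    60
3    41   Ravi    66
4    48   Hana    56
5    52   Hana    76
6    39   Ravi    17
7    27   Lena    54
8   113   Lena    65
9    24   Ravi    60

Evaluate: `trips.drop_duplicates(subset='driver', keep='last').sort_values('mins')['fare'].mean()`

drop duplicate driver (keep=last):
   fare driver  mins
2    84  Quinn    60
5    52   Hana    76
8   113   Lena    65
9    24   Ravi    60
sort by mins:
   fare driver  mins
2    84  Quinn    60
9    24   Ravi    60
8   113   Lena    65
5    52   Hana    76

68.25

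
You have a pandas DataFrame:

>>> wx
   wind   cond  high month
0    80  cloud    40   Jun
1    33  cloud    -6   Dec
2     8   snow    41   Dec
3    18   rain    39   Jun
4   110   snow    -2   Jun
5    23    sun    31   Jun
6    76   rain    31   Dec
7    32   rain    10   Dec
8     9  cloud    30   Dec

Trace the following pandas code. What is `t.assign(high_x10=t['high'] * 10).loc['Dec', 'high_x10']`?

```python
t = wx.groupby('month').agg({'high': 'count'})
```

50

group by month, count of high:
       high
month      
Dec       5
Jun       4
add column high_x10 = t['high'] * 10:
       high  high_x10
month                
Dec       5        50
Jun       4        40
Finally, value at row 'Dec', column 'high_x10' = 50.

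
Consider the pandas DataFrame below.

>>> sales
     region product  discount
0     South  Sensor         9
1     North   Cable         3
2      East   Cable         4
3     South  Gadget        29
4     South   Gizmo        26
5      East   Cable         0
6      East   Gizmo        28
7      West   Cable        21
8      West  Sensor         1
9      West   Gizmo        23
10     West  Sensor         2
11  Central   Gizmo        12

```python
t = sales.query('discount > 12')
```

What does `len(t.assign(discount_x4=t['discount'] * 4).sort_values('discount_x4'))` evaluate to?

5

filter rows where discount > 12:
  region product  discount
3  South  Gadget        29
4  South   Gizmo        26
6   East   Gizmo        28
7   West   Cable        21
9   West   Gizmo        23
add column discount_x4 = t['discount'] * 4:
  region product  discount  discount_x4
3  South  Gadget        29          116
4  South   Gizmo        26          104
6   East   Gizmo        28          112
7   West   Cable        21           84
9   West   Gizmo        23           92
sort by discount_x4:
  region product  discount  discount_x4
7   West   Cable        21           84
9   West   Gizmo        23           92
4  South   Gizmo        26          104
6   East   Gizmo        28          112
3  South  Gadget        29          116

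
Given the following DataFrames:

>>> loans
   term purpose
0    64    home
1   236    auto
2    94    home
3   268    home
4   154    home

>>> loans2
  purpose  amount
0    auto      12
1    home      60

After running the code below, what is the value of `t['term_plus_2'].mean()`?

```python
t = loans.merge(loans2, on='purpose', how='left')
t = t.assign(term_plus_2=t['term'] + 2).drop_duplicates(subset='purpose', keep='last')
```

merge on 'purpose' (how='left') → 5 rows:
   term purpose  amount
0    64    home      60
1   236    auto      12
2    94    home      60
3   268    home      60
4   154    home      60
add column term_plus_2 = t['term'] + 2:
   term purpose  amount  term_plus_2
0    64    home      60           66
1   236    auto      12          238
2    94    home      60           96
3   268    home      60          270
4   154    home      60          156
drop duplicate purpose (keep=last):
   term purpose  amount  term_plus_2
1   236    auto      12          238
4   154    home      60          156
Finally, mean of column 'term_plus_2' = 197.0.

197.0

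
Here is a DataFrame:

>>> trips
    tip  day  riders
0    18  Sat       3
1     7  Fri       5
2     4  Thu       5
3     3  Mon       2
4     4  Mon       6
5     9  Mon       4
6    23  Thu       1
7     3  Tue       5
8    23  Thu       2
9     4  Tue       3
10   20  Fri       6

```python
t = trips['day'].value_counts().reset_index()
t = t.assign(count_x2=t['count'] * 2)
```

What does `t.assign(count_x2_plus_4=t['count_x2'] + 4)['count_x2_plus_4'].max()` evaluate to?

10

value_counts of day:
day
Thu    3
Mon    3
Fri    2
Tue    2
Sat    1
Name: count, dtype: int64
reset_index():
   day  count
0  Thu      3
1  Mon      3
2  Fri      2
3  Tue      2
4  Sat      1
add column count_x2 = t['count'] * 2:
   day  count  count_x2
0  Thu      3         6
1  Mon      3         6
2  Fri      2         4
3  Tue      2         4
4  Sat      1         2
add column count_x2_plus_4 = t['count_x2'] + 4:
   day  count  count_x2  count_x2_plus_4
0  Thu      3         6               10
1  Mon      3         6               10
2  Fri      2         4                8
3  Tue      2         4                8
4  Sat      1         2                6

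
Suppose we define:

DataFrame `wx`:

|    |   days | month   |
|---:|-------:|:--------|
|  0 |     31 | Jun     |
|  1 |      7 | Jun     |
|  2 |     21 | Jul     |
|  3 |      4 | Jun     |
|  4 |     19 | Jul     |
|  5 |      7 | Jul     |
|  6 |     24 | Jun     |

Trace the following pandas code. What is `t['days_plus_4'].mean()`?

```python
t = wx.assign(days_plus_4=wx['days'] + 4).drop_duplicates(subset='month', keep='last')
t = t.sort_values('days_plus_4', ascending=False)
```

add column days_plus_4 = wx['days'] + 4:
   days month  days_plus_4
0    31   Jun           35
1     7   Jun           11
2    21   Jul           25
3     4   Jun            8
4    19   Jul           23
5     7   Jul           11
6    24   Jun           28
drop duplicate month (keep=last):
   days month  days_plus_4
5     7   Jul           11
6    24   Jun           28
sort by days_plus_4 descending:
   days month  days_plus_4
6    24   Jun           28
5     7   Jul           11
The mean of column 'days_plus_4' is 19.5.

19.5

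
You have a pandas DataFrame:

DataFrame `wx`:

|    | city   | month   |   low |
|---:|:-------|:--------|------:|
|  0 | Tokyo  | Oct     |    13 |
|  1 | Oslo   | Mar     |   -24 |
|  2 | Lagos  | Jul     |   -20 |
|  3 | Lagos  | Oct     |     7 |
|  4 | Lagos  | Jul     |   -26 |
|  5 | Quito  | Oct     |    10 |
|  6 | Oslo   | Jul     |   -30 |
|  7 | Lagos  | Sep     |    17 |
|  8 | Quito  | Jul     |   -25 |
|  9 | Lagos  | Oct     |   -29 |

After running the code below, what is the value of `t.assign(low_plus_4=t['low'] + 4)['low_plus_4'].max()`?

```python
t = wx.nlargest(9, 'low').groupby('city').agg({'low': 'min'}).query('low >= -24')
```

17

take 9 rows with largest low:
    city month  low
7  Lagos   Sep   17
0  Tokyo   Oct   13
5  Quito   Oct   10
3  Lagos   Oct    7
2  Lagos   Jul  -20
1   Oslo   Mar  -24
8  Quito   Jul  -25
4  Lagos   Jul  -26
9  Lagos   Oct  -29
group by city, min of low:
       low
city      
Lagos  -29
Oslo   -24
Quito  -25
Tokyo   13
filter rows where low >= -24:
       low
city      
Oslo   -24
Tokyo   13
add column low_plus_4 = t['low'] + 4:
       low  low_plus_4
city                  
Oslo   -24         -20
Tokyo   13          17
Hence 17.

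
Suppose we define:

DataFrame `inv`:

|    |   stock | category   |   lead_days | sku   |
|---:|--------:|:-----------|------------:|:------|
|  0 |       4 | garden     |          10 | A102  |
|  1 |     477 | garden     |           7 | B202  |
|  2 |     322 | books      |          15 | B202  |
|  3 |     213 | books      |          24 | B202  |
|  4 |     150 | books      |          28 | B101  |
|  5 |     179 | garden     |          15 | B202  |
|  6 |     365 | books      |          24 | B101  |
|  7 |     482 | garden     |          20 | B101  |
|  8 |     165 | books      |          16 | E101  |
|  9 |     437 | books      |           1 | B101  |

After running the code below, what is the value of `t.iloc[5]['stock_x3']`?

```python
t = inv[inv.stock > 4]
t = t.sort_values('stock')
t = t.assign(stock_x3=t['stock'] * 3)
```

filter rows where stock > 4:
   stock category  lead_days   sku
1    477   garden          7  B202
2    322    books         15  B202
3    213    books         24  B202
4    150    books         28  B101
5    179   garden         15  B202
6    365    books         24  B101
7    482   garden         20  B101
8    165    books         16  E101
9    437    books          1  B101
sort by stock:
   stock category  lead_days   sku
4    150    books         28  B101
8    165    books         16  E101
5    179   garden         15  B202
3    213    books         24  B202
2    322    books         15  B202
6    365    books         24  B101
9    437    books          1  B101
1    477   garden          7  B202
7    482   garden         20  B101
add column stock_x3 = t['stock'] * 3:
   stock category  lead_days   sku  stock_x3
4    150    books         28  B101       450
8    165    books         16  E101       495
5    179   garden         15  B202       537
3    213    books         24  B202       639
2    322    books         15  B202       966
6    365    books         24  B101      1095
9    437    books          1  B101      1311
1    477   garden          7  B202      1431
7    482   garden         20  B101      1446
So iloc[5]['stock_x3'] = 1095.

1095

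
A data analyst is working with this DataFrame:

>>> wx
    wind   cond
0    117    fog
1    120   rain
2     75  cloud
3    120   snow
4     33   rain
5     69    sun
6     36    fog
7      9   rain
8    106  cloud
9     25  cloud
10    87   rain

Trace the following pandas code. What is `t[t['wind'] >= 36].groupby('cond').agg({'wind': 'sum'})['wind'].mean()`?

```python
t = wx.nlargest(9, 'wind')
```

take 9 rows with largest wind:
    wind   cond
1    120   rain
3    120   snow
0    117    fog
8    106  cloud
10    87   rain
2     75  cloud
5     69    sun
6     36    fog
4     33   rain
filter rows where wind >= 36:
    wind   cond
1    120   rain
3    120   snow
0    117    fog
8    106  cloud
10    87   rain
2     75  cloud
5     69    sun
6     36    fog
group by cond, sum of wind:
       wind
cond       
cloud   181
fog     153
rain    207
snow    120
sun      69

146.0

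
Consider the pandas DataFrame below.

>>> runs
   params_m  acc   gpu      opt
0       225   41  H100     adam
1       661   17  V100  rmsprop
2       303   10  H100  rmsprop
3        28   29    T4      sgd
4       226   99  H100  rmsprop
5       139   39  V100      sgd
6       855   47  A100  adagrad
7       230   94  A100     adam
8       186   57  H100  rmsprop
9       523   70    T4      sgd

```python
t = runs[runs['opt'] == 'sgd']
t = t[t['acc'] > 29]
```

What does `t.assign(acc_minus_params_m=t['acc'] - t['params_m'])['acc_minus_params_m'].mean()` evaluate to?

filter rows where opt == 'sgd':
   params_m  acc   gpu  opt
3        28   29    T4  sgd
5       139   39  V100  sgd
9       523   70    T4  sgd
filter rows where acc > 29:
   params_m  acc   gpu  opt
5       139   39  V100  sgd
9       523   70    T4  sgd
add column acc_minus_params_m = t['acc'] - t['params_m']:
   params_m  acc   gpu  opt  acc_minus_params_m
5       139   39  V100  sgd                -100
9       523   70    T4  sgd                -453
Reading off the mean of column 'acc_minus_params_m', we get -276.5.

-276.5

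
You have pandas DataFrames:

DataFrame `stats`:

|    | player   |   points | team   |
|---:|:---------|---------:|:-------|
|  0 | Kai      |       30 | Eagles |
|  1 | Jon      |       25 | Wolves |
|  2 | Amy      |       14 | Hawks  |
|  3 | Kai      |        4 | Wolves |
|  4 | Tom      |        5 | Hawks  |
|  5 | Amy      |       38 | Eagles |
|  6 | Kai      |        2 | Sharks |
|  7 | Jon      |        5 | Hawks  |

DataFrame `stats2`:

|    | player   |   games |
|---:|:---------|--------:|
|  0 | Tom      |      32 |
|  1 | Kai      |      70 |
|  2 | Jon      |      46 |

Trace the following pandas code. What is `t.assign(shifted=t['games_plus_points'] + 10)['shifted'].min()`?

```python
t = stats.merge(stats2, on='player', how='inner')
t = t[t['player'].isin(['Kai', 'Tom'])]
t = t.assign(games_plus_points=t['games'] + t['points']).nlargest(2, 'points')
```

merge on 'player' (how='inner') → 6 rows:
  player  points    team  games
0    Kai      30  Eagles     70
1    Jon      25  Wolves     46
2    Kai       4  Wolves     70
3    Tom       5   Hawks     32
4    Kai       2  Sharks     70
5    Jon       5   Hawks     46
filter rows where player in ['Kai', 'Tom']:
  player  points    team  games
0    Kai      30  Eagles     70
2    Kai       4  Wolves     70
3    Tom       5   Hawks     32
4    Kai       2  Sharks     70
add column games_plus_points = t['games'] + t['points']:
  player  points    team  games  games_plus_points
0    Kai      30  Eagles     70                100
2    Kai       4  Wolves     70                 74
3    Tom       5   Hawks     32                 37
4    Kai       2  Sharks     70                 72
take 2 rows with largest points:
  player  points    team  games  games_plus_points
0    Kai      30  Eagles     70                100
3    Tom       5   Hawks     32                 37
add column shifted = t['games_plus_points'] + 10:
  player  points    team  games  games_plus_points  shifted
0    Kai      30  Eagles     70                100      110
3    Tom       5   Hawks     32                 37       47

47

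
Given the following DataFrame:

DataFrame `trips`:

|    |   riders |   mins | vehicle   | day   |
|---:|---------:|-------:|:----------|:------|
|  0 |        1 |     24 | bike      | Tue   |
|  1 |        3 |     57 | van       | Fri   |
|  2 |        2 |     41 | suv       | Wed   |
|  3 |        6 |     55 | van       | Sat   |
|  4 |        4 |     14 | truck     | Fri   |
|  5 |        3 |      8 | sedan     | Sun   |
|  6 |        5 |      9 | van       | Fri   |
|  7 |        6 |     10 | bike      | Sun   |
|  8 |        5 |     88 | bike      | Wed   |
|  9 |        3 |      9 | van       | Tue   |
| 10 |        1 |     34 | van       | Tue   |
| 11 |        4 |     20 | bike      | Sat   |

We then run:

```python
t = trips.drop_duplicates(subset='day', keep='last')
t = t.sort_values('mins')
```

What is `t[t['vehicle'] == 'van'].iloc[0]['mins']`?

drop duplicate day (keep=last):
    riders  mins vehicle  day
6        5     9     van  Fri
7        6    10    bike  Sun
8        5    88    bike  Wed
10       1    34     van  Tue
11       4    20    bike  Sat
sort by mins:
    riders  mins vehicle  day
6        5     9     van  Fri
7        6    10    bike  Sun
11       4    20    bike  Sat
10       1    34     van  Tue
8        5    88    bike  Wed
filter rows where vehicle == 'van':
    riders  mins vehicle  day
6        5     9     van  Fri
10       1    34     van  Tue

9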